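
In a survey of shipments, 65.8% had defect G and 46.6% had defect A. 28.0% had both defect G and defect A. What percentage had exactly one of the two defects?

56.4%

By inclusion–exclusion (exactly-one form):
P(exactly one) = 65.8 + 46.6 − 2·28.0 = 56.4%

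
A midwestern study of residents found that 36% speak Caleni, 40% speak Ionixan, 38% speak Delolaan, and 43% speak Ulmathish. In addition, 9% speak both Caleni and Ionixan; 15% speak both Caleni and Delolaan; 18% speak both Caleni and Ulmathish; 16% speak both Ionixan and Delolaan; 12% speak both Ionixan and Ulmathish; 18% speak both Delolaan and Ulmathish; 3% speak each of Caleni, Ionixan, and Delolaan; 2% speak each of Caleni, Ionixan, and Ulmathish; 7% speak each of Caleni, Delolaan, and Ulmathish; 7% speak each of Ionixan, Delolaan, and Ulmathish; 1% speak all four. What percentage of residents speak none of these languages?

13%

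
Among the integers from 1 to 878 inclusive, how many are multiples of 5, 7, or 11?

Using inclusion–exclusion:
⌊878/5⌋ + ⌊878/7⌋ + ⌊878/11⌋ − ⌊878/35⌋ − ⌊878/55⌋ − ⌊878/77⌋ + ⌊878/385⌋ = 175 + 125 + 79 − 25 − 15 − 11 + 2 = 330

330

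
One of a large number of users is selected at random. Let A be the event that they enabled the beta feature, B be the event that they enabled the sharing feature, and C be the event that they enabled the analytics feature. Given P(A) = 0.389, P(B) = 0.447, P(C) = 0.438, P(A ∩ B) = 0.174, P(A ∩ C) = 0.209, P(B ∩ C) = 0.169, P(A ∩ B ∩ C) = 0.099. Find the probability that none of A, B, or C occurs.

By inclusion–exclusion:
P(A ∪ B ∪ C) = 0.389 + 0.447 + 0.438 − 0.174 − 0.209 − 0.169 + 0.099 = 0.821
P(none) = 1 − 0.821 = 0.179

0.179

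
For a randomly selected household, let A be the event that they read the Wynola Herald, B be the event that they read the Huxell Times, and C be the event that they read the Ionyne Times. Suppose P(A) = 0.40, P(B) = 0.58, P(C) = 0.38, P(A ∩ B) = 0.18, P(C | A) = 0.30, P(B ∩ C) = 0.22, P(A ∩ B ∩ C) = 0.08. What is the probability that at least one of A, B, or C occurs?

P(A ∩ C) = P(A)·P(C|A) = 0.40 × 0.30 = 0.12
By inclusion-exclusion,
P(A ∪ B ∪ C) = 0.40 + 0.58 + 0.38 − 0.18 − 0.12 − 0.22 + 0.08 = 0.92

0.92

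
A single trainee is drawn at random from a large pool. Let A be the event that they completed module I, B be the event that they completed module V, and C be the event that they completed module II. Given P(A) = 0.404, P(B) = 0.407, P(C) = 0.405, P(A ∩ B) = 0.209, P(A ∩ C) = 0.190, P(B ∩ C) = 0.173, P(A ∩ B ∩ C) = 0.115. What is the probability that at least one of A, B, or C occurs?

0.759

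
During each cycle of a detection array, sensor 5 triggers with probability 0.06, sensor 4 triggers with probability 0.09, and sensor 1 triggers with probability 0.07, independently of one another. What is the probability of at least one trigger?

0.204478

Since the events are independent, P(none) is the product of the individual non-occurrence probabilities.
P(none) = (1 − 0.06) × (1 − 0.09) × (1 − 0.07) = 0.94 × 0.91 × 0.93 = 0.795522
P(at least one) = 1 − 0.795522 = 0.204478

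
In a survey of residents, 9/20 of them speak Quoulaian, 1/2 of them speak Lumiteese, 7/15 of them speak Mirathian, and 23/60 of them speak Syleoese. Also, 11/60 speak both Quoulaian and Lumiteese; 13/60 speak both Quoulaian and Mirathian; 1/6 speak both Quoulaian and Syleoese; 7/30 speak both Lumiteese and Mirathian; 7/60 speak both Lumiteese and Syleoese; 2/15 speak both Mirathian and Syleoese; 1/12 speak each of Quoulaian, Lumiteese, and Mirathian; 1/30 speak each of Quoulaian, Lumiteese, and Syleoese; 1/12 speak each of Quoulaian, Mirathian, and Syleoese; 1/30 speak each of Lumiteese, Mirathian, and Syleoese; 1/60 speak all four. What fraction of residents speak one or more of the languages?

29/30

P(union) = 9/20 + 1/2 + 7/15 + 23/60 − 11/60 − 13/60 − 1/6 − 7/30 − 7/60 − 2/15 + 1/12 + 1/30 + 1/12 + 1/30 − 1/60 = 29/30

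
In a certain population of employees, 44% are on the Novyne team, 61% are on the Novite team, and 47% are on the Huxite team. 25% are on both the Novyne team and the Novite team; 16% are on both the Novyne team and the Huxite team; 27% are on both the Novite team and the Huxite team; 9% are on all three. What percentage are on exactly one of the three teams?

43%

P(exactly one) = 44 + 61 + 47 − 2·25 − 2·16 − 2·27 + 3·9 = 43%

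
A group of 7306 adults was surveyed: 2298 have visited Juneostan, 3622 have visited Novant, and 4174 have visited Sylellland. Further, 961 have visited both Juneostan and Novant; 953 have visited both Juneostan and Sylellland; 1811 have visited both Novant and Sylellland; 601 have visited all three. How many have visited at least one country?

|at least one| = 2298 + 3622 + 4174 − 961 − 953 − 1811 + 601 = 6970

6970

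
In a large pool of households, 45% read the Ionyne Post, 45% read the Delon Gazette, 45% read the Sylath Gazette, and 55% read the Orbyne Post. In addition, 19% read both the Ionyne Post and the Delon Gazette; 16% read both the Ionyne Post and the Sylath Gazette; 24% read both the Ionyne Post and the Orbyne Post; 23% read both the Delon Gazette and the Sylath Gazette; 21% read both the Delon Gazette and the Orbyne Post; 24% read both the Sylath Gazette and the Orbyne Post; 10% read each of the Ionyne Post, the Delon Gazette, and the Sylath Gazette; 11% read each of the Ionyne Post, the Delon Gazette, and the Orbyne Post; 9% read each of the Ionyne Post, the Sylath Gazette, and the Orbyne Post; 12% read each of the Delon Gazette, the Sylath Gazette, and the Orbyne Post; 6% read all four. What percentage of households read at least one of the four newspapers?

99%

By inclusion–exclusion:
P(≥1) = 45 + 45 + 45 + 55 − 19 − 16 − 24 − 23 − 21 − 24 + 10 + 11 + 9 + 12 − 6 = 99%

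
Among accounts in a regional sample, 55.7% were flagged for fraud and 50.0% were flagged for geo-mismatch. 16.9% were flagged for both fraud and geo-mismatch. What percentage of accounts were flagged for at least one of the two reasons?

88.8%

By inclusion–exclusion:
P(union) = 55.7 + 50.0 − 16.9 = 88.8%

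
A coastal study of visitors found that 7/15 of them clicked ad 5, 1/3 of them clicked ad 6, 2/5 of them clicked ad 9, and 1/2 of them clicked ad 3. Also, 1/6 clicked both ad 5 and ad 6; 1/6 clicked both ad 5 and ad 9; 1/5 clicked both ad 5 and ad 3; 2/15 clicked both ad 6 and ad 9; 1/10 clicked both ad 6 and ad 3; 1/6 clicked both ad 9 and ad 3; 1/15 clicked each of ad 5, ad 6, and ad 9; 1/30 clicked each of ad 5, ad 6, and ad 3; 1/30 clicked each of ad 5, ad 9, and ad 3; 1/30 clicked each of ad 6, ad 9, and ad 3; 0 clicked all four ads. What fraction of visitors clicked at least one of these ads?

Apply inclusion-exclusion:
P(≥1) = 7/15 + 1/3 + 2/5 + 1/2 − 1/6 − 1/6 − 1/5 − 2/15 − 1/10 − 1/6 + 1/15 + 1/30 + 1/30 + 1/30 − 0 = 14/15

14/15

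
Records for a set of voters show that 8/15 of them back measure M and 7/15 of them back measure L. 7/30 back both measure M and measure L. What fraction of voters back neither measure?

7/30

P(≥1) = 8/15 + 7/15 − 7/30 = 23/30
P(none) = 1 − 23/30 = 7/30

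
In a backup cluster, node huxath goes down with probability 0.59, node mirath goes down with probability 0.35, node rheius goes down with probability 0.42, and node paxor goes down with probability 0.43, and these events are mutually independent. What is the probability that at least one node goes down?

Independence gives P(none) = ∏(1 − pᵢ).
P(none) = (1 − 0.59) × (1 − 0.35) × (1 − 0.42) × (1 − 0.43) = 0.41 × 0.65 × 0.58 × 0.57 = 0.0881049
P(at least one) = 1 − 0.0881049 = 0.9118951

0.9118951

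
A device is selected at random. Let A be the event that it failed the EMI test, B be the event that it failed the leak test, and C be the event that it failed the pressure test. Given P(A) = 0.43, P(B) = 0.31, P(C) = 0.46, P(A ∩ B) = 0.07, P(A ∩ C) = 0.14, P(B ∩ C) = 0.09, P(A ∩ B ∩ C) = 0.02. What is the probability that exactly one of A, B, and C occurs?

By inclusion–exclusion (exactly-one form):
P(exactly one) = 0.43 + 0.31 + 0.46 − 2·0.07 − 2·0.14 − 2·0.09 + 3·0.02 = 0.66

0.66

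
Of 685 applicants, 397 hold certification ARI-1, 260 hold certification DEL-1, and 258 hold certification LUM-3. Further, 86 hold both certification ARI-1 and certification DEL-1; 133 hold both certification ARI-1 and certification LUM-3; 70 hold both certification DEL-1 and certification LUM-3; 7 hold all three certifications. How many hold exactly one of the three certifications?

358

By inclusion–exclusion (exactly-one form):
|exactly one| = 397 + 260 + 258 − 2·86 − 2·133 − 2·70 + 3·7 = 358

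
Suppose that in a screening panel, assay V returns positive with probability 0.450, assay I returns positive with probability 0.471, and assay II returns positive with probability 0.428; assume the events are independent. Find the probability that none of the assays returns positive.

P(none) = (1 − 0.450) × (1 − 0.471) × (1 − 0.428) = 0.550 × 0.529 × 0.572 = 0.1664234

0.1664234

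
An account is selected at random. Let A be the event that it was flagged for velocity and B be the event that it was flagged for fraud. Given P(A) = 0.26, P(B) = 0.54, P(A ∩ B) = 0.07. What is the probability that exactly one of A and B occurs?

By inclusion–exclusion (exactly-one form):
P(exactly one) = 0.26 + 0.54 − 2·0.07 = 0.66

0.66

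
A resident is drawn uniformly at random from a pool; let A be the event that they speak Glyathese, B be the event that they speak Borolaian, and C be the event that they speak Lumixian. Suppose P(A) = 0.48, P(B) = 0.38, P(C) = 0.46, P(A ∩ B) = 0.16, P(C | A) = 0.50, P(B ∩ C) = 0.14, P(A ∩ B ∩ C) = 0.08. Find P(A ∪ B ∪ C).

0.86

P(A ∩ C) = P(A)·P(C|A) = 0.48 × 0.50 = 0.24
P(A ∪ B ∪ C) = 0.48 + 0.38 + 0.46 − 0.16 − 0.24 − 0.14 + 0.08 = 0.86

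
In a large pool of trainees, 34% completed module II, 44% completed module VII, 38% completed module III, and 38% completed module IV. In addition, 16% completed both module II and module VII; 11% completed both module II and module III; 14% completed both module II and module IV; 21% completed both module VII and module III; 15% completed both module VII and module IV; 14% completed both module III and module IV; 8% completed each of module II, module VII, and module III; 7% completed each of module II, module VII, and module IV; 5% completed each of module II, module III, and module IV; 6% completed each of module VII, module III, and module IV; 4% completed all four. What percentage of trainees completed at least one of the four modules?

Apply inclusion-exclusion:
P(at least one) = 34 + 44 + 38 + 38 − 16 − 11 − 14 − 21 − 15 − 14 + 8 + 7 + 5 + 6 − 4 = 85%

85%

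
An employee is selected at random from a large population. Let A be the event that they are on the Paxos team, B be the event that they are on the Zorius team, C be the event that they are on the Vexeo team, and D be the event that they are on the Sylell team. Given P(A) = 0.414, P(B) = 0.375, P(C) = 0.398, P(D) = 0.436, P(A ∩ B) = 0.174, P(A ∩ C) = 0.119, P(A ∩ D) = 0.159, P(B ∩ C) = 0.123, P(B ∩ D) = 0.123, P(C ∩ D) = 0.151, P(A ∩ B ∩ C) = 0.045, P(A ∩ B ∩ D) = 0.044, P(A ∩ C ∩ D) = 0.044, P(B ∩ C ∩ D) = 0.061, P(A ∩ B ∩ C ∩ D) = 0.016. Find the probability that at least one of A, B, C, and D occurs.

0.952

P(A ∪ B ∪ C ∪ D) = 0.414 + 0.375 + 0.398 + 0.436 − 0.174 − 0.119 − 0.159 − 0.123 − 0.123 − 0.151 + 0.045 + 0.044 + 0.044 + 0.061 − 0.016 = 0.952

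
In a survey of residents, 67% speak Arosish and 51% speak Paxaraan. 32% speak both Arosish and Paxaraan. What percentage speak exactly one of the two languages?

P(exactly one) = 67 + 51 − 2·32 = 54%

54%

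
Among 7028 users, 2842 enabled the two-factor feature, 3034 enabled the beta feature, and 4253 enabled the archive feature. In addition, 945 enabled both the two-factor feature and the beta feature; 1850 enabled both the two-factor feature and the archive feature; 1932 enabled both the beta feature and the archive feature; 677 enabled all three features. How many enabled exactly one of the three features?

By inclusion–exclusion (exactly-one form):
N(exactly one) = 2842 + 3034 + 4253 − 2·945 − 2·1850 − 2·1932 + 3·677 = 2706

2706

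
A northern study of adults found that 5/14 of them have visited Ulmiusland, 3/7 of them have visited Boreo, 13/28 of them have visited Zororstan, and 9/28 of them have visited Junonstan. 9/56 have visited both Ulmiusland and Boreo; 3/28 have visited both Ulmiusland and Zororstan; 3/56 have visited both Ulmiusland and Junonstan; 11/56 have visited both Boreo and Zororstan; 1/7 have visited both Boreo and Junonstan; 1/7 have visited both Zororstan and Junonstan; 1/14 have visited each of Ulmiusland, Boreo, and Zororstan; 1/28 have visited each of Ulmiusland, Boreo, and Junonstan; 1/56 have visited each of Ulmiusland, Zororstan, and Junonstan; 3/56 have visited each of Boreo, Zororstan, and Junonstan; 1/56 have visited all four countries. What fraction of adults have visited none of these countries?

1/14

P(at least one) = 5/14 + 3/7 + 13/28 + 9/28 − 9/56 − 3/28 − 3/56 − 11/56 − 1/7 − 1/7 + 1/14 + 1/28 + 1/56 + 3/56 − 1/56 = 13/14
P(none) = 1 − 13/14 = 1/14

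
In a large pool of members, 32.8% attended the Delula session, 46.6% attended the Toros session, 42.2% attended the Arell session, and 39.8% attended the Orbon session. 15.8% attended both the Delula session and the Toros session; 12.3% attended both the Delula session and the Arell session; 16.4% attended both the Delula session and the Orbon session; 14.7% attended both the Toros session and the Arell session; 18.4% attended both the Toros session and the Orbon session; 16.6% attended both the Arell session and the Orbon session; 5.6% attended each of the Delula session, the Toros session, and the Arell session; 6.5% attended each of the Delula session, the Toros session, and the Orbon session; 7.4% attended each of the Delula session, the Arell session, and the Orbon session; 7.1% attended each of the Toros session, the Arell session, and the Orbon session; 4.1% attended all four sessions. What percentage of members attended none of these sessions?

P(at least one) = 32.8 + 46.6 + 42.2 + 39.8 − 15.8 − 12.3 − 16.4 − 14.7 − 18.4 − 16.6 + 5.6 + 6.5 + 7.4 + 7.1 − 4.1 = 89.7%
P(none) = 100% − 89.7% = 10.3%

10.3%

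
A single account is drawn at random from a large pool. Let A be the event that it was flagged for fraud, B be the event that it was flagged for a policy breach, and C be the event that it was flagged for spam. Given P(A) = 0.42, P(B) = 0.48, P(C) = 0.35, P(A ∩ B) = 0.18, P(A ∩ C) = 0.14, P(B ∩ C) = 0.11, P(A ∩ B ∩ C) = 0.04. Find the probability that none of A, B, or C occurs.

Inclusion–exclusion gives
P(A ∪ B ∪ C) = 0.42 + 0.48 + 0.35 − 0.18 − 0.14 − 0.11 + 0.04 = 0.86
P(none) = 1 − 0.86 = 0.14

0.14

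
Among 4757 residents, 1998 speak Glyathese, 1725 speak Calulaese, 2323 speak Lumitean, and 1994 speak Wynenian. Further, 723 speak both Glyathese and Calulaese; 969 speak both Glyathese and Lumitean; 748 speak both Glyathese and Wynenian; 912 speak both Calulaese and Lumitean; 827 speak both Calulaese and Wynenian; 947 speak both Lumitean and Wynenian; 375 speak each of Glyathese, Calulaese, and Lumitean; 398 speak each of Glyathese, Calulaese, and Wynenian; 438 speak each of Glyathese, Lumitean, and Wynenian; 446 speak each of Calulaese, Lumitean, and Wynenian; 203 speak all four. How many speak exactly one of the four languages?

|exactly one| = 1998 + 1725 + 2323 + 1994 − 2·723 − 2·969 − 2·748 − 2·912 − 2·827 − 2·947 + 3·375 + 3·398 + 3·438 + 3·446 − 4·203 = 1947

1947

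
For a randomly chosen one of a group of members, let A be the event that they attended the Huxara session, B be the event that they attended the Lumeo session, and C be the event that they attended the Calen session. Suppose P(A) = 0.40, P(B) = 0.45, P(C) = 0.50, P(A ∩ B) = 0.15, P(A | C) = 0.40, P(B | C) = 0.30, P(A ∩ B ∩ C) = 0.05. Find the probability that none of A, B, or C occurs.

P(A ∩ C) = P(C)·P(A|C) = 0.50 × 0.40 = 0.20
P(B ∩ C) = P(C)·P(B|C) = 0.50 × 0.30 = 0.15
By inclusion-exclusion,
P(A ∪ B ∪ C) = 0.40 + 0.45 + 0.50 − 0.15 − 0.20 − 0.15 + 0.05 = 0.90
P(none) = 1 − 0.90 = 0.10

0.10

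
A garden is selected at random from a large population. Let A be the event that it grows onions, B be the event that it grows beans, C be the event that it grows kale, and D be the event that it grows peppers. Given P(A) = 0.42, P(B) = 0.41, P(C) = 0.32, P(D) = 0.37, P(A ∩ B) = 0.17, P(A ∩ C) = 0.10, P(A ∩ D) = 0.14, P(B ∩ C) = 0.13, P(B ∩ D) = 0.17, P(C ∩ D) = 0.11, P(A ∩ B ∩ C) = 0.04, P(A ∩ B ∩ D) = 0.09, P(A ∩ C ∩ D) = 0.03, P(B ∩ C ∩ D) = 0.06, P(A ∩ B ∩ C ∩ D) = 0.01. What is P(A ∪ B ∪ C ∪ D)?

0.91

P(A ∪ B ∪ C ∪ D) = 0.42 + 0.41 + 0.32 + 0.37 − 0.17 − 0.10 − 0.14 − 0.13 − 0.17 − 0.11 + 0.04 + 0.09 + 0.03 + 0.06 − 0.01 = 0.91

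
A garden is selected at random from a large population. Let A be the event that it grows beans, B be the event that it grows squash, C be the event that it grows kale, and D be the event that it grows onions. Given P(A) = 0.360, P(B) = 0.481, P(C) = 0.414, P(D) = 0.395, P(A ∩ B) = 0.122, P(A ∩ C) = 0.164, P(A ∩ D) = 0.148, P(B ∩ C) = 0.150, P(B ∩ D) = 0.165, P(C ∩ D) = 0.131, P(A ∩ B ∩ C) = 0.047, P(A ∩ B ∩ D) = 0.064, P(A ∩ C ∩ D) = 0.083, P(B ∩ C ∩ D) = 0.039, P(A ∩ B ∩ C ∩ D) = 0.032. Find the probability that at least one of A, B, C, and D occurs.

P(A ∪ B ∪ C ∪ D) = 0.360 + 0.481 + 0.414 + 0.395 − 0.122 − 0.164 − 0.148 − 0.150 − 0.165 − 0.131 + 0.047 + 0.064 + 0.083 + 0.039 − 0.032 = 0.971

0.971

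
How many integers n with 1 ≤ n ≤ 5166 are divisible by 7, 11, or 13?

floor(5166/7) + floor(5166/11) + floor(5166/13) − floor(5166/77) − floor(5166/91) − floor(5166/143) + floor(5166/1001) = 738 + 469 + 397 − 67 − 56 − 36 + 5 = 1450

1450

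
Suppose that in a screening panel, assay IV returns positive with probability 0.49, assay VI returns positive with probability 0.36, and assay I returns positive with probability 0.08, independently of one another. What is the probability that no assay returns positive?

Since the events are independent, P(none) is the product of the individual non-occurrence probabilities.
P(none) = (1 − 0.49) × (1 − 0.36) × (1 − 0.08) = 0.51 × 0.64 × 0.92 = 0.300288

0.300288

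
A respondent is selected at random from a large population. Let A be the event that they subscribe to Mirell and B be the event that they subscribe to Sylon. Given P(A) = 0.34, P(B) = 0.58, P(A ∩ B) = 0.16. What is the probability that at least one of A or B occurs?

0.76

Apply inclusion-exclusion:
P(A ∪ B) = 0.34 + 0.58 − 0.16 = 0.76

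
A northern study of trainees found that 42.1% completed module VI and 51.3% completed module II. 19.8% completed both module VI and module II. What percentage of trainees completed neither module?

Apply inclusion-exclusion:
P(≥1) = 42.1 + 51.3 − 19.8 = 73.6%
P(none) = 100% − 73.6% = 26.4%

26.4%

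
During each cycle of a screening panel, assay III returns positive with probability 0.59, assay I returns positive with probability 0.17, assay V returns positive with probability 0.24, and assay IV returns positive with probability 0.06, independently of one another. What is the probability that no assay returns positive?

P(none) = (1 − 0.59) × (1 − 0.17) × (1 − 0.24) × (1 − 0.06) = 0.41 × 0.83 × 0.76 × 0.94 = 0.24311032

0.24311032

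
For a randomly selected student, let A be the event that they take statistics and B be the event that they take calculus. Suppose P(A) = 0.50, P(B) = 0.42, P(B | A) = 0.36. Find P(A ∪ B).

P(A ∩ B) = P(A)·P(B|A) = 0.50 × 0.36 = 0.18
P(A ∪ B) = 0.50 + 0.42 − 0.18 = 0.74

0.74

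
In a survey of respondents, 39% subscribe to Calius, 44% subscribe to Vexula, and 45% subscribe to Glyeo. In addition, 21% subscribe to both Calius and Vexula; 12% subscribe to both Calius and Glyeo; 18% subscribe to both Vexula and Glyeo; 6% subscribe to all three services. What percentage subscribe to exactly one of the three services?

44%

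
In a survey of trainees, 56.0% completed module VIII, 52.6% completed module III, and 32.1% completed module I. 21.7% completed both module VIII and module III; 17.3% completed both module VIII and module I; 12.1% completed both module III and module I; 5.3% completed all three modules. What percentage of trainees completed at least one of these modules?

Inclusion–exclusion gives
P(union) = 56.0 + 52.6 + 32.1 − 21.7 − 17.3 − 12.1 + 5.3 = 94.9%

94.9%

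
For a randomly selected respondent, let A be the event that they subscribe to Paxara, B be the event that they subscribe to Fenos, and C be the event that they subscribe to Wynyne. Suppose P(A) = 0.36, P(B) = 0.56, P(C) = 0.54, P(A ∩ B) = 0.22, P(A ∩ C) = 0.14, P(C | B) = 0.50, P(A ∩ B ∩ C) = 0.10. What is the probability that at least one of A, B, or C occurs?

0.92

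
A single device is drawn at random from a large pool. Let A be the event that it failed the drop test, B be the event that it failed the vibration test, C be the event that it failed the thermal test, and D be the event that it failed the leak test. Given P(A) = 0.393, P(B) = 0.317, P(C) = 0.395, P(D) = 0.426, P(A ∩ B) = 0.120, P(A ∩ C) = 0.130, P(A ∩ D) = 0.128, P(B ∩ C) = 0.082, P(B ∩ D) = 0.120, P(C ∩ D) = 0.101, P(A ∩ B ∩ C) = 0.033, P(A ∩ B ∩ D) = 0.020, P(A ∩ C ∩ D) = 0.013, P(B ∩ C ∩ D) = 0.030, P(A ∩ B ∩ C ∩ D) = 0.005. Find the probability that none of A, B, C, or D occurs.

0.059

Apply inclusion-exclusion:
P(A ∪ B ∪ C ∪ D) = 0.393 + 0.317 + 0.395 + 0.426 − 0.120 − 0.130 − 0.128 − 0.082 − 0.120 − 0.101 + 0.033 + 0.020 + 0.013 + 0.030 − 0.005 = 0.941
P(none) = 1 − 0.941 = 0.059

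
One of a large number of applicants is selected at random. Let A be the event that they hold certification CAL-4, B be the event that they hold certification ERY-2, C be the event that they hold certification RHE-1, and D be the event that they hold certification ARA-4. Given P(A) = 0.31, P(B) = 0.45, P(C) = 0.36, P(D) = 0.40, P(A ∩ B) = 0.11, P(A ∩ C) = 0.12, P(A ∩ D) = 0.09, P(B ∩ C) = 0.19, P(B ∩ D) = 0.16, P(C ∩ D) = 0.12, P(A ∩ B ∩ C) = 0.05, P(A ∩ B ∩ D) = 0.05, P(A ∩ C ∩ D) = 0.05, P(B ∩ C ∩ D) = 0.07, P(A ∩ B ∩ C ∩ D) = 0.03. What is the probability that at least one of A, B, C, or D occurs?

0.92

Apply inclusion-exclusion:
P(A ∪ B ∪ C ∪ D) = 0.31 + 0.45 + 0.36 + 0.40 − 0.11 − 0.12 − 0.09 − 0.19 − 0.16 − 0.12 + 0.05 + 0.05 + 0.05 + 0.07 − 0.03 = 0.92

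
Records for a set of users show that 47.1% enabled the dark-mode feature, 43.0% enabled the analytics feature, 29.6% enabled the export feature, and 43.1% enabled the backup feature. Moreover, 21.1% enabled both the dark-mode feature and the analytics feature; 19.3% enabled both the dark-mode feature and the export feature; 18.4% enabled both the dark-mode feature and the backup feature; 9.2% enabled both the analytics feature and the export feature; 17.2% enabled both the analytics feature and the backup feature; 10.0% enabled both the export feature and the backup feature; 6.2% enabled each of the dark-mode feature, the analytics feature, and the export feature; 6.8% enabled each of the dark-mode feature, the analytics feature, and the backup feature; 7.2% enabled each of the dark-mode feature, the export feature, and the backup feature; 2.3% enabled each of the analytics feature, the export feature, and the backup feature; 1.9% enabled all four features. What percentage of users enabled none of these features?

11.8%

P(≥1) = 47.1 + 43.0 + 29.6 + 43.1 − 21.1 − 19.3 − 18.4 − 9.2 − 17.2 − 10.0 + 6.2 + 6.8 + 7.2 + 2.3 − 1.9 = 88.2%
P(none) = 100% − 88.2% = 11.8%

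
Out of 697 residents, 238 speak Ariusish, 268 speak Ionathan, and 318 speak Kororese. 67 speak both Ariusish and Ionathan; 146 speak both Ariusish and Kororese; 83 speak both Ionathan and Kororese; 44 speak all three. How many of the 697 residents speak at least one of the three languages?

572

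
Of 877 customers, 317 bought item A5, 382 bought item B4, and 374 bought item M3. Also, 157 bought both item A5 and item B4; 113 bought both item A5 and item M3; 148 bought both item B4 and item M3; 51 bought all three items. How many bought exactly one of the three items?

By inclusion–exclusion (exactly-one form):
N(exactly one) = 317 + 382 + 374 − 2·157 − 2·113 − 2·148 + 3·51 = 390

390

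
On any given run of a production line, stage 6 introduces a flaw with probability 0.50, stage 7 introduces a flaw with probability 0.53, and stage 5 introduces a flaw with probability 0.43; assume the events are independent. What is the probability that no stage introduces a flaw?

0.13395

P(none) = (1 − 0.50) × (1 − 0.53) × (1 − 0.43) = 0.50 × 0.47 × 0.57 = 0.13395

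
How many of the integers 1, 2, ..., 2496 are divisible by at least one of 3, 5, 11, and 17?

Apply inclusion-exclusion:
832 + 499 + 226 + 146 − 166 − 75 − 48 − 45 − 29 − 13 + 15 + 9 + 4 + 2 − 0 = 1357

1357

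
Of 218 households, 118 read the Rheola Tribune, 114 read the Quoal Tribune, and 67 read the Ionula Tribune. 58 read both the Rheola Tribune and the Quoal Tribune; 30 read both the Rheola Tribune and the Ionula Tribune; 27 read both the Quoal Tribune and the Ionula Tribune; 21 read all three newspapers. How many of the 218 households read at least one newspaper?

205

By inclusion-exclusion,
|at least one| = 118 + 114 + 67 − 58 − 30 − 27 + 21 = 205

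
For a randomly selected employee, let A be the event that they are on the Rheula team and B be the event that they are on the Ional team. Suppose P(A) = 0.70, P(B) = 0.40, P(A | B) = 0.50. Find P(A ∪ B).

P(A ∩ B) = P(B)·P(A|B) = 0.40 × 0.50 = 0.20
P(A ∪ B) = 0.70 + 0.40 − 0.20 = 0.90

0.90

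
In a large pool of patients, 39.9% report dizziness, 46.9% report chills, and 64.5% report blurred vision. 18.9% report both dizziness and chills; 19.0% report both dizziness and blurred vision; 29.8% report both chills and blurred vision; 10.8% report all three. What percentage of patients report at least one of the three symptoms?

94.4%

Apply inclusion-exclusion:
P(union) = 39.9 + 46.9 + 64.5 − 18.9 − 19.0 − 29.8 + 10.8 = 94.4%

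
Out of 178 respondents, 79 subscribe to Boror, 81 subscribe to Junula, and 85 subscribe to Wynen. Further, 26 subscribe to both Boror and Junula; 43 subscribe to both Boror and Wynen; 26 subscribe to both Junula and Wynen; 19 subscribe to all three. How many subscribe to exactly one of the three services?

By inclusion–exclusion (exactly-one form):
|exactly one| = 79 + 81 + 85 − 2·26 − 2·43 − 2·26 + 3·19 = 112

112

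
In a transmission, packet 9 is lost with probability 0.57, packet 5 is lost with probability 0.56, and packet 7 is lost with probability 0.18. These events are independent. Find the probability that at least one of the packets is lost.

Independence gives P(none) = ∏(1 − pᵢ).
P(none) = (1 − 0.57) × (1 − 0.56) × (1 − 0.18) = 0.43 × 0.44 × 0.82 = 0.155144
P(at least one) = 1 − 0.155144 = 0.844856

0.844856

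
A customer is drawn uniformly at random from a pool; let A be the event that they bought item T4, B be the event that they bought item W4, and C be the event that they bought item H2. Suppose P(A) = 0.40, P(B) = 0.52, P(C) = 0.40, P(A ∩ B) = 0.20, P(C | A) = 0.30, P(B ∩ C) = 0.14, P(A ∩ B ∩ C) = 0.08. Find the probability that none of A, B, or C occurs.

P(A ∩ C) = P(A)·P(C|A) = 0.40 × 0.30 = 0.12
By inclusion–exclusion:
P(A ∪ B ∪ C) = 0.40 + 0.52 + 0.40 − 0.20 − 0.12 − 0.14 + 0.08 = 0.94
P(none) = 1 − 0.94 = 0.06

0.06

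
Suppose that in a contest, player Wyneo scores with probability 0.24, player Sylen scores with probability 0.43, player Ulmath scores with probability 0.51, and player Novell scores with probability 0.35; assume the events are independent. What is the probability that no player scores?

0.1379742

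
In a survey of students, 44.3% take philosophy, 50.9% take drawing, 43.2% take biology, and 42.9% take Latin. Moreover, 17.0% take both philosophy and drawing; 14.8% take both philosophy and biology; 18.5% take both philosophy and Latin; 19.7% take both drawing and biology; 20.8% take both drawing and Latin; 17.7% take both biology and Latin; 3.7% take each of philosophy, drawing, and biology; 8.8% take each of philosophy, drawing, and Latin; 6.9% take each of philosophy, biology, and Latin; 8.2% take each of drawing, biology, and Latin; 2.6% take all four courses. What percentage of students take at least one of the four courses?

97.8%

Apply inclusion-exclusion:
P(union) = 44.3 + 50.9 + 43.2 + 42.9 − 17.0 − 14.8 − 18.5 − 19.7 − 20.8 − 17.7 + 3.7 + 8.8 + 6.9 + 8.2 − 2.6 = 97.8%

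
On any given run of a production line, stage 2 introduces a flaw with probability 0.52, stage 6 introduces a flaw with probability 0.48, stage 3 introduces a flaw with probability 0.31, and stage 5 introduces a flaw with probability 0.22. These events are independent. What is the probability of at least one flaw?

Since the events are independent, P(none) is the product of the individual non-occurrence probabilities.
P(none) = (1 − 0.52) × (1 − 0.48) × (1 − 0.31) × (1 − 0.22) = 0.48 × 0.52 × 0.69 × 0.78 = 0.13433472
P(at least one) = 1 − 0.13433472 = 0.86566528

0.86566528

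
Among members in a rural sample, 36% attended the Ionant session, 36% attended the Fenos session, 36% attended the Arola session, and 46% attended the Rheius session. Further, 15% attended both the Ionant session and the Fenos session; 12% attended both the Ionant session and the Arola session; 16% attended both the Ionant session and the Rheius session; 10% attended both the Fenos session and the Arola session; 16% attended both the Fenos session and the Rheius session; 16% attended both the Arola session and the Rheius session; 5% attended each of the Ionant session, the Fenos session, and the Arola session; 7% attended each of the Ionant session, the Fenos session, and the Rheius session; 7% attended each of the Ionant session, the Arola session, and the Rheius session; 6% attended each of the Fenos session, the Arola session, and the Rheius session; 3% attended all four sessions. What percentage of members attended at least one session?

91%

By inclusion–exclusion:
P(union) = 36 + 36 + 36 + 46 − 15 − 12 − 16 − 10 − 16 − 16 + 5 + 7 + 7 + 6 − 3 = 91%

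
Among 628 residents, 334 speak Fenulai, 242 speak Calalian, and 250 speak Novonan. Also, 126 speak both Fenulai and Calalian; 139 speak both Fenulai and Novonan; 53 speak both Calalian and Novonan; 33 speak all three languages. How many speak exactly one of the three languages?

|exactly one| = 334 + 242 + 250 − 2·126 − 2·139 − 2·53 + 3·33 = 289

289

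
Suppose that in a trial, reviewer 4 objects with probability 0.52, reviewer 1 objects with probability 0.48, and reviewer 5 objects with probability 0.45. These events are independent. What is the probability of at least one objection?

0.86272

P(none) = (1 − 0.52) × (1 − 0.48) × (1 − 0.45) = 0.48 × 0.52 × 0.55 = 0.13728
P(at least one) = 1 − 0.13728 = 0.86272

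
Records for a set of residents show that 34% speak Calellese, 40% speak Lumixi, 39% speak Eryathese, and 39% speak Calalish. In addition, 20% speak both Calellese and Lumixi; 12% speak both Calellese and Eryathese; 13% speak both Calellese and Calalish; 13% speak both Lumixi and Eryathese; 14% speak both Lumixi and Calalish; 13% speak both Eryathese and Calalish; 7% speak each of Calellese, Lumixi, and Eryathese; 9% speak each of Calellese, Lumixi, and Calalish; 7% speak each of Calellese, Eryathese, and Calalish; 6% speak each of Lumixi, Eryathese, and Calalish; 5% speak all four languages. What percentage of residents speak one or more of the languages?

91%

P(at least one) = 34 + 40 + 39 + 39 − 20 − 12 − 13 − 13 − 14 − 13 + 7 + 9 + 7 + 6 − 5 = 91%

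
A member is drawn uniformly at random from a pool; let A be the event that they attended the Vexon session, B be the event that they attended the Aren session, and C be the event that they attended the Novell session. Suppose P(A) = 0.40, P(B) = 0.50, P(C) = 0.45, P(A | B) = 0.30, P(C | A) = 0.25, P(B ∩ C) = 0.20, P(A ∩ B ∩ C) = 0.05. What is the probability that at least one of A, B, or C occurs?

0.95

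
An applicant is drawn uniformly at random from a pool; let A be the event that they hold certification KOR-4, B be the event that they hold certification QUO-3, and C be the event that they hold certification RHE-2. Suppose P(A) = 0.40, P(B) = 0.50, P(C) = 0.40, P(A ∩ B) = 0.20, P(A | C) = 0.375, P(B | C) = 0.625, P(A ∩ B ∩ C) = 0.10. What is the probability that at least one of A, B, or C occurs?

P(A ∩ C) = P(C)·P(A|C) = 0.40 × 0.375 = 0.15
P(B ∩ C) = P(C)·P(B|C) = 0.40 × 0.625 = 0.25
Using inclusion–exclusion:
P(A ∪ B ∪ C) = 0.40 + 0.50 + 0.40 − 0.20 − 0.15 − 0.25 + 0.10 = 0.80

0.80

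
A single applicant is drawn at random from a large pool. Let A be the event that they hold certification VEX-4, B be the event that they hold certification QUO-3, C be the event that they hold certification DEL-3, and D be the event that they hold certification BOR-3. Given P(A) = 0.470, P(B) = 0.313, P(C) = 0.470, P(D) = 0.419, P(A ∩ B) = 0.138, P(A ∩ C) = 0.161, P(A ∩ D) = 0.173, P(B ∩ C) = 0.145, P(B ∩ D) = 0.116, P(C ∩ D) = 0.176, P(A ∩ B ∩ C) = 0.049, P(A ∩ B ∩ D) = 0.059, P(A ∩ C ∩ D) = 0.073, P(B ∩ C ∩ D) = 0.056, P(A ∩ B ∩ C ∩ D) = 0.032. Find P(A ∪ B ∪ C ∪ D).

Apply inclusion-exclusion:
P(A ∪ B ∪ C ∪ D) = 0.470 + 0.313 + 0.470 + 0.419 − 0.138 − 0.161 − 0.173 − 0.145 − 0.116 − 0.176 + 0.049 + 0.059 + 0.073 + 0.056 − 0.032 = 0.968

0.968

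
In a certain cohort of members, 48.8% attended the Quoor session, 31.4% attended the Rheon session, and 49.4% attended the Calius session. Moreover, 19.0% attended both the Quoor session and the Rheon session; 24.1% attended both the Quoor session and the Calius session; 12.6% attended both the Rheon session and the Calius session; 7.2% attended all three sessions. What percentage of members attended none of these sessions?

18.9%

P(≥1) = 48.8 + 31.4 + 49.4 − 19.0 − 24.1 − 12.6 + 7.2 = 81.1%
P(none) = 100% − 81.1% = 18.9%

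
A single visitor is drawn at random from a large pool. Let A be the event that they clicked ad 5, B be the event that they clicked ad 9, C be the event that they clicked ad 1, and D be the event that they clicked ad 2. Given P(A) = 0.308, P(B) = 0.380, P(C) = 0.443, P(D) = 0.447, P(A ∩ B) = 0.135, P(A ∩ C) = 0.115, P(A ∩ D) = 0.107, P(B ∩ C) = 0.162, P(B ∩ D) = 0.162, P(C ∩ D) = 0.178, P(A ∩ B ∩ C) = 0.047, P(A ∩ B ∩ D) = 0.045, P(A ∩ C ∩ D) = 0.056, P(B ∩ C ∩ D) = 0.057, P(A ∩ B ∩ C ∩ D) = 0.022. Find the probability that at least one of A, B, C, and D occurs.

0.902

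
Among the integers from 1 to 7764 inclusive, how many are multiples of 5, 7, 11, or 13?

3296

Using inclusion–exclusion:
⌊7764/5⌋ + ⌊7764/7⌋ + ⌊7764/11⌋ + ⌊7764/13⌋ − ⌊7764/35⌋ − ⌊7764/55⌋ − ⌊7764/65⌋ − ⌊7764/77⌋ − ⌊7764/91⌋ − ⌊7764/143⌋ + ⌊7764/385⌋ + ⌊7764/455⌋ + ⌊7764/715⌋ + ⌊7764/1001⌋ − ⌊7764/5005⌋ = 1552 + 1109 + 705 + 597 − 221 − 141 − 119 − 100 − 85 − 54 + 20 + 17 + 10 + 7 − 1 = 3296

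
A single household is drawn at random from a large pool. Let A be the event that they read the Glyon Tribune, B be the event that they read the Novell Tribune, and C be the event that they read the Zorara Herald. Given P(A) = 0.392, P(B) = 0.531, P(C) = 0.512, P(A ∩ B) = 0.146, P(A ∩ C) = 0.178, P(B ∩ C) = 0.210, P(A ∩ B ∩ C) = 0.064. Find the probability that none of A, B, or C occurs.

Using inclusion–exclusion:
P(A ∪ B ∪ C) = 0.392 + 0.531 + 0.512 − 0.146 − 0.178 − 0.210 + 0.064 = 0.965
P(none) = 1 − 0.965 = 0.035

0.035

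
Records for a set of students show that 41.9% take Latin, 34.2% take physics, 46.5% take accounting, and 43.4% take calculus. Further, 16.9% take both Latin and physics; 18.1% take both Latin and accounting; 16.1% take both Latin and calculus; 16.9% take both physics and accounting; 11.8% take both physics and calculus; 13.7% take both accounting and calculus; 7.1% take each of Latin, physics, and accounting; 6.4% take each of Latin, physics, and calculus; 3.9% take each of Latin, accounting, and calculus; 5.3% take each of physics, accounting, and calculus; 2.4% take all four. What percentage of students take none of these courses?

7.2%

P(≥1) = 41.9 + 34.2 + 46.5 + 43.4 − 16.9 − 18.1 − 16.1 − 16.9 − 11.8 − 13.7 + 7.1 + 6.4 + 3.9 + 5.3 − 2.4 = 92.8%
P(none) = 100% − 92.8% = 7.2%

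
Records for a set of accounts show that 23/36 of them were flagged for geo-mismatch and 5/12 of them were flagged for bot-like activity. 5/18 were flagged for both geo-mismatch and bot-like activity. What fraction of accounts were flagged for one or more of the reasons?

7/9

Using inclusion–exclusion:
P(union) = 23/36 + 5/12 − 5/18 = 7/9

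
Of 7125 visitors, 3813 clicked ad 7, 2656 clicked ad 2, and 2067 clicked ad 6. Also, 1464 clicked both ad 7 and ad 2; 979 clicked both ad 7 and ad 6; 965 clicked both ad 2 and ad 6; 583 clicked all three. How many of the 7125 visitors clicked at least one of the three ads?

N(≥1) = 3813 + 2656 + 2067 − 1464 − 979 − 965 + 583 = 5711

5711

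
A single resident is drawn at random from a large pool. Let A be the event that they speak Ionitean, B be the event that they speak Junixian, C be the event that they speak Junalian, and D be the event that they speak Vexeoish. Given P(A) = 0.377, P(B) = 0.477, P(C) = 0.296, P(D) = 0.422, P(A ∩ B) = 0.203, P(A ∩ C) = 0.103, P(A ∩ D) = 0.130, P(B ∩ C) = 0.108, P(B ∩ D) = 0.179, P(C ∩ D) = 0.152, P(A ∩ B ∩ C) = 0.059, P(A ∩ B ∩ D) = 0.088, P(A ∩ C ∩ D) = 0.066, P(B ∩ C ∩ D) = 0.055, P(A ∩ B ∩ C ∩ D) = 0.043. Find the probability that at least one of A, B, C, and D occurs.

0.922

Apply inclusion-exclusion:
P(A ∪ B ∪ C ∪ D) = 0.377 + 0.477 + 0.296 + 0.422 − 0.203 − 0.103 − 0.130 − 0.108 − 0.179 − 0.152 + 0.059 + 0.088 + 0.066 + 0.055 − 0.043 = 0.922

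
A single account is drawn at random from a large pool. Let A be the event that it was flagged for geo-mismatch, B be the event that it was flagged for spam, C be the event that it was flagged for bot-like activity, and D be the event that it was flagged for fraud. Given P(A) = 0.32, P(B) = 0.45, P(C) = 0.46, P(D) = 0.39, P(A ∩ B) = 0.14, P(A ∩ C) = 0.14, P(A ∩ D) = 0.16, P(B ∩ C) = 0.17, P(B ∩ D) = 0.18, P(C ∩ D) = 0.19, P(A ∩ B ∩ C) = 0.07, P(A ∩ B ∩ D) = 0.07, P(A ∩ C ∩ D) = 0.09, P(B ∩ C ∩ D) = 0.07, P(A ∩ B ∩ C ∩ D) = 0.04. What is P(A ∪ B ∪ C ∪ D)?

0.90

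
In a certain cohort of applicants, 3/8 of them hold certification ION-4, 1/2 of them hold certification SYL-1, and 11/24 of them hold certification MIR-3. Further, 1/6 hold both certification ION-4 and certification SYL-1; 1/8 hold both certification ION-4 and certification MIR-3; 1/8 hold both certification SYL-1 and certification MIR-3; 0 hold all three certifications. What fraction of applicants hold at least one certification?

11/12

P(≥1) = 3/8 + 1/2 + 11/24 − 1/6 − 1/8 − 1/8 + 0 = 11/12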